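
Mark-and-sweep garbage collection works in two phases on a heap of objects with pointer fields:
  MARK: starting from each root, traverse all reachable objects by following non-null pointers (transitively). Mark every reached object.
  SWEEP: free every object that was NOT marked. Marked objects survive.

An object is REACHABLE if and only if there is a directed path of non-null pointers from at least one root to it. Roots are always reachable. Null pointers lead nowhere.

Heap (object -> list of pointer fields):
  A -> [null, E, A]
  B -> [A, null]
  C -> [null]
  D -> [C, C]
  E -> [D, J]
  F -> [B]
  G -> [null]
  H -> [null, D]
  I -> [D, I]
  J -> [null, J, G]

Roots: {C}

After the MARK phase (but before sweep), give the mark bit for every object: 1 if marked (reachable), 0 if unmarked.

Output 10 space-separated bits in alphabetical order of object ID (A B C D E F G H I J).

Roots: C
Mark C: refs=null, marked=C
Unmarked (collected): A B D E F G H I J

Answer: 0 0 1 0 0 0 0 0 0 0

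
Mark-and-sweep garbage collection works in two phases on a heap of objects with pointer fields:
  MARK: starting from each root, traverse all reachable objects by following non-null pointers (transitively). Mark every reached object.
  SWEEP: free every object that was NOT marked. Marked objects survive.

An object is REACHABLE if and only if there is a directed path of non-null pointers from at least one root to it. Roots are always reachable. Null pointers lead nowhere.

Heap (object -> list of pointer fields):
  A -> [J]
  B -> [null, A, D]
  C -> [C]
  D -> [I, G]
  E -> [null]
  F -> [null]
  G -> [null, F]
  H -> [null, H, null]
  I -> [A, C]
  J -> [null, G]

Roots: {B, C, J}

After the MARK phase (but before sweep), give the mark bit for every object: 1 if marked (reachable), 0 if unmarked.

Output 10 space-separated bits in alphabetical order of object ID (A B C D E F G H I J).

Answer: 1 1 1 1 0 1 1 0 1 1

Derivation:
Roots: B C J
Mark B: refs=null A D, marked=B
Mark C: refs=C, marked=B C
Mark J: refs=null G, marked=B C J
Mark A: refs=J, marked=A B C J
Mark D: refs=I G, marked=A B C D J
Mark G: refs=null F, marked=A B C D G J
Mark I: refs=A C, marked=A B C D G I J
Mark F: refs=null, marked=A B C D F G I J
Unmarked (collected): E H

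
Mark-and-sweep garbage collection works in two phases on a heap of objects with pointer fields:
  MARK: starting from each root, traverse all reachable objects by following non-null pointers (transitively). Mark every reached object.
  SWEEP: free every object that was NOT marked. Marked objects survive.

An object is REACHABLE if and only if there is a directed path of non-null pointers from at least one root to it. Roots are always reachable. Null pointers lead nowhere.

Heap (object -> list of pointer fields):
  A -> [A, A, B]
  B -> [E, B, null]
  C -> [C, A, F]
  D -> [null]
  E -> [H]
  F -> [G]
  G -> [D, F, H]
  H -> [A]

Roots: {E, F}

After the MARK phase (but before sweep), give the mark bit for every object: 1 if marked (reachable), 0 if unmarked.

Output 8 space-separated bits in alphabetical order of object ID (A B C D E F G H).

Roots: E F
Mark E: refs=H, marked=E
Mark F: refs=G, marked=E F
Mark H: refs=A, marked=E F H
Mark G: refs=D F H, marked=E F G H
Mark A: refs=A A B, marked=A E F G H
Mark D: refs=null, marked=A D E F G H
Mark B: refs=E B null, marked=A B D E F G H
Unmarked (collected): C

Answer: 1 1 0 1 1 1 1 1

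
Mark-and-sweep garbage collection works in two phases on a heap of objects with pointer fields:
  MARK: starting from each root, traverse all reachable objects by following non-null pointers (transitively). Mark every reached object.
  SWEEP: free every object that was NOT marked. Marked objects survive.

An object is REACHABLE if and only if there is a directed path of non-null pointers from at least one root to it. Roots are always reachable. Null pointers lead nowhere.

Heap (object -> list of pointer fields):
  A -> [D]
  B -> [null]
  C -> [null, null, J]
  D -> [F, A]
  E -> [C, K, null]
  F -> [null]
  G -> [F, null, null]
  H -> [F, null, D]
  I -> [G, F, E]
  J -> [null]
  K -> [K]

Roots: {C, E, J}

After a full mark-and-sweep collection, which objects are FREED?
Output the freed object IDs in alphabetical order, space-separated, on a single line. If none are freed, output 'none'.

Answer: A B D F G H I

Derivation:
Roots: C E J
Mark C: refs=null null J, marked=C
Mark E: refs=C K null, marked=C E
Mark J: refs=null, marked=C E J
Mark K: refs=K, marked=C E J K
Unmarked (collected): A B D F G H I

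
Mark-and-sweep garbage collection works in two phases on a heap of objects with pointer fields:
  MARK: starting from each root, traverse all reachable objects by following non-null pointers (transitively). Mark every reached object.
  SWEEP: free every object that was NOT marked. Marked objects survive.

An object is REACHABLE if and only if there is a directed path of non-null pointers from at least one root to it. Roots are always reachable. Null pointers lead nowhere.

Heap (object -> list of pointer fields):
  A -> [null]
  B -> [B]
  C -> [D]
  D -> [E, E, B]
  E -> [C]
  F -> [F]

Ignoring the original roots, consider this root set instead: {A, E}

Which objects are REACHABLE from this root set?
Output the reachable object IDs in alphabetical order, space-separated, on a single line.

Roots: A E
Mark A: refs=null, marked=A
Mark E: refs=C, marked=A E
Mark C: refs=D, marked=A C E
Mark D: refs=E E B, marked=A C D E
Mark B: refs=B, marked=A B C D E
Unmarked (collected): F

Answer: A B C D E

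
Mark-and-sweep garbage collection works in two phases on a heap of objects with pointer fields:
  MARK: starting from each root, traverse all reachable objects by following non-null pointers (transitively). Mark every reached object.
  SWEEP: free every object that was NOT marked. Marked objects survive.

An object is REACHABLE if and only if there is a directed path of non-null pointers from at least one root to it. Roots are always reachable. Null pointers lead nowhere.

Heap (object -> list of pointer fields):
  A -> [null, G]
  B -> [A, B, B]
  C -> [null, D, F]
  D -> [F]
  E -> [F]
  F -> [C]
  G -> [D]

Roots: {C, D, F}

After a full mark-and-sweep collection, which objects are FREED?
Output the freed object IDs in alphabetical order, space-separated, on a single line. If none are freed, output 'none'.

Roots: C D F
Mark C: refs=null D F, marked=C
Mark D: refs=F, marked=C D
Mark F: refs=C, marked=C D F
Unmarked (collected): A B E G

Answer: A B E G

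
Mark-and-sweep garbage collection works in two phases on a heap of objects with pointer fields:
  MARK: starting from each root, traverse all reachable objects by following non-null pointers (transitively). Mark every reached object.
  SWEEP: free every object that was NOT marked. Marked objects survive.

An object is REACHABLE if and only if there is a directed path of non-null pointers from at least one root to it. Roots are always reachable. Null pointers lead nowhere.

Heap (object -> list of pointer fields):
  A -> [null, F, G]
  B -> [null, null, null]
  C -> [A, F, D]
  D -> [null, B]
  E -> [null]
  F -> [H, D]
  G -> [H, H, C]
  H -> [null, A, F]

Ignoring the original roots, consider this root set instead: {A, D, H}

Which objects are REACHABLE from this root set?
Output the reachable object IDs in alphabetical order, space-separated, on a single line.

Answer: A B C D F G H

Derivation:
Roots: A D H
Mark A: refs=null F G, marked=A
Mark D: refs=null B, marked=A D
Mark H: refs=null A F, marked=A D H
Mark F: refs=H D, marked=A D F H
Mark G: refs=H H C, marked=A D F G H
Mark B: refs=null null null, marked=A B D F G H
Mark C: refs=A F D, marked=A B C D F G H
Unmarked (collected): E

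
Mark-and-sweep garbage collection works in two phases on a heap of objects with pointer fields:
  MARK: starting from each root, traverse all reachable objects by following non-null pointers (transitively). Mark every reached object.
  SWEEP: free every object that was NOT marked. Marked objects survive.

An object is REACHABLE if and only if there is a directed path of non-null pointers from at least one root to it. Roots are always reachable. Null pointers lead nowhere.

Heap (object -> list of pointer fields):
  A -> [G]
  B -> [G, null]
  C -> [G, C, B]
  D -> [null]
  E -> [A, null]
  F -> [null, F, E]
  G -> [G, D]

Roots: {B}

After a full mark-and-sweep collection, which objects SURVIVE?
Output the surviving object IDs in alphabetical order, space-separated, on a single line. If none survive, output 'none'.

Roots: B
Mark B: refs=G null, marked=B
Mark G: refs=G D, marked=B G
Mark D: refs=null, marked=B D G
Unmarked (collected): A C E F

Answer: B D G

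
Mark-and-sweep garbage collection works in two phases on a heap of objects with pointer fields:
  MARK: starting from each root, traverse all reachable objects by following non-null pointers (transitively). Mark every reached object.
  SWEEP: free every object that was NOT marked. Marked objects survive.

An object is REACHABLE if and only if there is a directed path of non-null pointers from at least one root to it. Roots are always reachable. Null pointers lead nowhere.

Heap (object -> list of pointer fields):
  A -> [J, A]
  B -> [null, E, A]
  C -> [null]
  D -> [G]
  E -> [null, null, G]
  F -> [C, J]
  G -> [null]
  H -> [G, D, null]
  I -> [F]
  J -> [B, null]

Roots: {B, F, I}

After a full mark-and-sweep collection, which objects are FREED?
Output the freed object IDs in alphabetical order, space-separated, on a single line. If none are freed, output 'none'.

Roots: B F I
Mark B: refs=null E A, marked=B
Mark F: refs=C J, marked=B F
Mark I: refs=F, marked=B F I
Mark E: refs=null null G, marked=B E F I
Mark A: refs=J A, marked=A B E F I
Mark C: refs=null, marked=A B C E F I
Mark J: refs=B null, marked=A B C E F I J
Mark G: refs=null, marked=A B C E F G I J
Unmarked (collected): D H

Answer: D H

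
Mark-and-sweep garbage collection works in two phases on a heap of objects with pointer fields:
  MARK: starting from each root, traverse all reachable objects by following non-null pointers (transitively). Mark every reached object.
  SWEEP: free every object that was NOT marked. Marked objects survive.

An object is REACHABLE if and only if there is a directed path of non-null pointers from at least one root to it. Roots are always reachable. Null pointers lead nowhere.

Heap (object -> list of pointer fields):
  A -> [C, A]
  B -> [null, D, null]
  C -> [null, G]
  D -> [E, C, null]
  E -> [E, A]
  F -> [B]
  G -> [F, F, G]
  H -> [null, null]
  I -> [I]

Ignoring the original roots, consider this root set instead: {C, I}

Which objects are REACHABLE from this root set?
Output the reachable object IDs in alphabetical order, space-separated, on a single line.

Answer: A B C D E F G I

Derivation:
Roots: C I
Mark C: refs=null G, marked=C
Mark I: refs=I, marked=C I
Mark G: refs=F F G, marked=C G I
Mark F: refs=B, marked=C F G I
Mark B: refs=null D null, marked=B C F G I
Mark D: refs=E C null, marked=B C D F G I
Mark E: refs=E A, marked=B C D E F G I
Mark A: refs=C A, marked=A B C D E F G I
Unmarked (collected): H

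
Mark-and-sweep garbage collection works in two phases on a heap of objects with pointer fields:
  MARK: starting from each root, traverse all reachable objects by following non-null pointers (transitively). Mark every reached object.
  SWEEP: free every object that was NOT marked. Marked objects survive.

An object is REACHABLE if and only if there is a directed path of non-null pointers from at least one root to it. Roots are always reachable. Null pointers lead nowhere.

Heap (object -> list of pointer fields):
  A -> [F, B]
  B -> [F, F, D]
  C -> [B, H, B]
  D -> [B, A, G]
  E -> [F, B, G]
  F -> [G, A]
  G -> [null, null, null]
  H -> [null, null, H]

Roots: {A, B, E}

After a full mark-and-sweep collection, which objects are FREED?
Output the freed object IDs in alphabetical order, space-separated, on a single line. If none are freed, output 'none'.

Answer: C H

Derivation:
Roots: A B E
Mark A: refs=F B, marked=A
Mark B: refs=F F D, marked=A B
Mark E: refs=F B G, marked=A B E
Mark F: refs=G A, marked=A B E F
Mark D: refs=B A G, marked=A B D E F
Mark G: refs=null null null, marked=A B D E F G
Unmarked (collected): C H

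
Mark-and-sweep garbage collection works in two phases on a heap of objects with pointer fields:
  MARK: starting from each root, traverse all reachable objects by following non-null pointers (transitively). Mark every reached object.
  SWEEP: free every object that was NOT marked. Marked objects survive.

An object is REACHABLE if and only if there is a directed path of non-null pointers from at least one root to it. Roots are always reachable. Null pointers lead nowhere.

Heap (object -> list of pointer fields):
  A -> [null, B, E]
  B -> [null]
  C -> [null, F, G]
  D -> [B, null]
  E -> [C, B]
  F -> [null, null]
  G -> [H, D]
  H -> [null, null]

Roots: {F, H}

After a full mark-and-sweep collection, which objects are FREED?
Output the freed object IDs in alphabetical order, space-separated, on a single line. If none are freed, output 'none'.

Roots: F H
Mark F: refs=null null, marked=F
Mark H: refs=null null, marked=F H
Unmarked (collected): A B C D E G

Answer: A B C D E G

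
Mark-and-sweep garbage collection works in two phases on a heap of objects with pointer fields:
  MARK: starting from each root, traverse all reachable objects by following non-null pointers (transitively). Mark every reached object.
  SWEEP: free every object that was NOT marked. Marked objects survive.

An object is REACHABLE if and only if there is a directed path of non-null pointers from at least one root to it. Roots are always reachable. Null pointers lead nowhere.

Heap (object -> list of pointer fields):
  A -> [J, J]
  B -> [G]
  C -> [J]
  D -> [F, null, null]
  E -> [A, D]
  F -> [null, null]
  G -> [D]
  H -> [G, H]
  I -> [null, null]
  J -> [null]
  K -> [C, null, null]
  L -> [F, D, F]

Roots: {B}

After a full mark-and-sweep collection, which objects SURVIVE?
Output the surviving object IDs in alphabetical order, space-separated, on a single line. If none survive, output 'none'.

Answer: B D F G

Derivation:
Roots: B
Mark B: refs=G, marked=B
Mark G: refs=D, marked=B G
Mark D: refs=F null null, marked=B D G
Mark F: refs=null null, marked=B D F G
Unmarked (collected): A C E H I J K L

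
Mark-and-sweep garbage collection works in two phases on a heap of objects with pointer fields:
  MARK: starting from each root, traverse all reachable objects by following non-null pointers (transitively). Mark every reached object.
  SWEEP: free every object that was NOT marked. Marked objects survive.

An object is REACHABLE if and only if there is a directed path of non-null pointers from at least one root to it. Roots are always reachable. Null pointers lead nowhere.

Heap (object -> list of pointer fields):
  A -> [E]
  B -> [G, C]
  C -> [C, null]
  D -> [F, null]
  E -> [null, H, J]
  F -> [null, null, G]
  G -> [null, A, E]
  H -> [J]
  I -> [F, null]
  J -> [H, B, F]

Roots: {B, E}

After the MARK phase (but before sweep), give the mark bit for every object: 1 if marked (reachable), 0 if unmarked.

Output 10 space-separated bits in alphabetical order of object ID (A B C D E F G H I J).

Roots: B E
Mark B: refs=G C, marked=B
Mark E: refs=null H J, marked=B E
Mark G: refs=null A E, marked=B E G
Mark C: refs=C null, marked=B C E G
Mark H: refs=J, marked=B C E G H
Mark J: refs=H B F, marked=B C E G H J
Mark A: refs=E, marked=A B C E G H J
Mark F: refs=null null G, marked=A B C E F G H J
Unmarked (collected): D I

Answer: 1 1 1 0 1 1 1 1 0 1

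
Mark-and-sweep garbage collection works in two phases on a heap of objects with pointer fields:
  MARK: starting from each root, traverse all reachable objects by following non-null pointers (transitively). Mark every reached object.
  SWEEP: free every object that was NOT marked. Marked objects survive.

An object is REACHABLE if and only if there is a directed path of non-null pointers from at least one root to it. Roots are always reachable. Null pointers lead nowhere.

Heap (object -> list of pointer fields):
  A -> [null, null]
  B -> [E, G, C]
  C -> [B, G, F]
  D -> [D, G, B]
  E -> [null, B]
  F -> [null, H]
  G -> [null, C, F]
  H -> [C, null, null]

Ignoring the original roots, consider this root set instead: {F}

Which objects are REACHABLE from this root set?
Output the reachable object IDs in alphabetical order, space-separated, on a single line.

Roots: F
Mark F: refs=null H, marked=F
Mark H: refs=C null null, marked=F H
Mark C: refs=B G F, marked=C F H
Mark B: refs=E G C, marked=B C F H
Mark G: refs=null C F, marked=B C F G H
Mark E: refs=null B, marked=B C E F G H
Unmarked (collected): A D

Answer: B C E F G H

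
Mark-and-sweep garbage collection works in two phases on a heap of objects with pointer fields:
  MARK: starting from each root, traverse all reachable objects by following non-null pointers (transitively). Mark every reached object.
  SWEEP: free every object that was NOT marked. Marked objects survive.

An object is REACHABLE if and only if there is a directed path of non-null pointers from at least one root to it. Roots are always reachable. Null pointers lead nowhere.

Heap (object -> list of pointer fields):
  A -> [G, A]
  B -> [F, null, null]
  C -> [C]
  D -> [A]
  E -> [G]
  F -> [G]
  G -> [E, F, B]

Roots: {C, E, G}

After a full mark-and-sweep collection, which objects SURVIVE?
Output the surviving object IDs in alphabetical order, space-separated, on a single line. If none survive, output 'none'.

Answer: B C E F G

Derivation:
Roots: C E G
Mark C: refs=C, marked=C
Mark E: refs=G, marked=C E
Mark G: refs=E F B, marked=C E G
Mark F: refs=G, marked=C E F G
Mark B: refs=F null null, marked=B C E F G
Unmarked (collected): A D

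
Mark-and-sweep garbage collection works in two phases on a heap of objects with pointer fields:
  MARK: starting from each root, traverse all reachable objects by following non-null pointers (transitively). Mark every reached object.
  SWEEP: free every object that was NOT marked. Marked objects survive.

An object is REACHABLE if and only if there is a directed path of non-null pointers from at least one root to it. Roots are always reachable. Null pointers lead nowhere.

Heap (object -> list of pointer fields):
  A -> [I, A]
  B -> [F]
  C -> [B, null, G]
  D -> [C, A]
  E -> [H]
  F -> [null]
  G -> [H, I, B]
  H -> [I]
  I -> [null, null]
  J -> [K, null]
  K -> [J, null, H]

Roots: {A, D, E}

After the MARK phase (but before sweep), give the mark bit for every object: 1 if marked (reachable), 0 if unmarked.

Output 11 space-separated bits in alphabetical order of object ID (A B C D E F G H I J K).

Answer: 1 1 1 1 1 1 1 1 1 0 0

Derivation:
Roots: A D E
Mark A: refs=I A, marked=A
Mark D: refs=C A, marked=A D
Mark E: refs=H, marked=A D E
Mark I: refs=null null, marked=A D E I
Mark C: refs=B null G, marked=A C D E I
Mark H: refs=I, marked=A C D E H I
Mark B: refs=F, marked=A B C D E H I
Mark G: refs=H I B, marked=A B C D E G H I
Mark F: refs=null, marked=A B C D E F G H I
Unmarked (collected): J K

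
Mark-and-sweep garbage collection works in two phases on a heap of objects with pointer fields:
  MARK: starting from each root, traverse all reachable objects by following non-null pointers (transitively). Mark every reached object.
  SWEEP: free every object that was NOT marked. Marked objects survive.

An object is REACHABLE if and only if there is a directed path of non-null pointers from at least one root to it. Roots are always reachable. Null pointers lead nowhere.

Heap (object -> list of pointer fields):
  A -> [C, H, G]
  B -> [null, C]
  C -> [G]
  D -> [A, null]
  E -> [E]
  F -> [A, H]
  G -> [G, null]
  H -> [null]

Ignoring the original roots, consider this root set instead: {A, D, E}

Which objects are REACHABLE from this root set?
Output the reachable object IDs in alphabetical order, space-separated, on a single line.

Answer: A C D E G H

Derivation:
Roots: A D E
Mark A: refs=C H G, marked=A
Mark D: refs=A null, marked=A D
Mark E: refs=E, marked=A D E
Mark C: refs=G, marked=A C D E
Mark H: refs=null, marked=A C D E H
Mark G: refs=G null, marked=A C D E G H
Unmarked (collected): B F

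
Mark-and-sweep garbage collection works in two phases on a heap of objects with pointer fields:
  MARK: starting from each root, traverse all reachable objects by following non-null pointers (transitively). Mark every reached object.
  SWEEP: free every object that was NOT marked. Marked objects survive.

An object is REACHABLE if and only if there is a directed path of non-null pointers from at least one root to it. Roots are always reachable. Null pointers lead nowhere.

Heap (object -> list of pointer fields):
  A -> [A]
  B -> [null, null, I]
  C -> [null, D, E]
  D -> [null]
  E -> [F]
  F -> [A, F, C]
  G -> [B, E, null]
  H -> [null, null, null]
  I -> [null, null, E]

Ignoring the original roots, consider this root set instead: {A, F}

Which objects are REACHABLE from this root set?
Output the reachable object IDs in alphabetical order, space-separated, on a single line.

Roots: A F
Mark A: refs=A, marked=A
Mark F: refs=A F C, marked=A F
Mark C: refs=null D E, marked=A C F
Mark D: refs=null, marked=A C D F
Mark E: refs=F, marked=A C D E F
Unmarked (collected): B G H I

Answer: A C D E F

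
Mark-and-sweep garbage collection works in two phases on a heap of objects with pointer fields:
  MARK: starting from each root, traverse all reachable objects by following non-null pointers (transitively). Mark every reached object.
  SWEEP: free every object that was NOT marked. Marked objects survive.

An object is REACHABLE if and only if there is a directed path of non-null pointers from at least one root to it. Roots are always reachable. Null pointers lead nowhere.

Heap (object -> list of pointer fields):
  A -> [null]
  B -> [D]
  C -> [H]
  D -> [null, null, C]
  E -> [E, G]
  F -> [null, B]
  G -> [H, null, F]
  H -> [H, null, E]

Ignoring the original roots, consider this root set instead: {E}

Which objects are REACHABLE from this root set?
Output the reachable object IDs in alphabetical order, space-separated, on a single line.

Answer: B C D E F G H

Derivation:
Roots: E
Mark E: refs=E G, marked=E
Mark G: refs=H null F, marked=E G
Mark H: refs=H null E, marked=E G H
Mark F: refs=null B, marked=E F G H
Mark B: refs=D, marked=B E F G H
Mark D: refs=null null C, marked=B D E F G H
Mark C: refs=H, marked=B C D E F G H
Unmarked (collected): A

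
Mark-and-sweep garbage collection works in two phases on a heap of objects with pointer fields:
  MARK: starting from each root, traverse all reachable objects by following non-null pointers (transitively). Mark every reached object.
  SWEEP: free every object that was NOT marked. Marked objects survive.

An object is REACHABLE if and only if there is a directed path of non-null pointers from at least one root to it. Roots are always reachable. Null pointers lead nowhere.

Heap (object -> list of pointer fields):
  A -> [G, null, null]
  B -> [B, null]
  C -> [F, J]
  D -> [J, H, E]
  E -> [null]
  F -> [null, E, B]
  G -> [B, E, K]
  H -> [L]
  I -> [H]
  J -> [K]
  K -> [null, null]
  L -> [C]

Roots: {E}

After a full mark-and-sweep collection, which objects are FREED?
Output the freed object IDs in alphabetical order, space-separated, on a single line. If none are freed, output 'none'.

Roots: E
Mark E: refs=null, marked=E
Unmarked (collected): A B C D F G H I J K L

Answer: A B C D F G H I J K L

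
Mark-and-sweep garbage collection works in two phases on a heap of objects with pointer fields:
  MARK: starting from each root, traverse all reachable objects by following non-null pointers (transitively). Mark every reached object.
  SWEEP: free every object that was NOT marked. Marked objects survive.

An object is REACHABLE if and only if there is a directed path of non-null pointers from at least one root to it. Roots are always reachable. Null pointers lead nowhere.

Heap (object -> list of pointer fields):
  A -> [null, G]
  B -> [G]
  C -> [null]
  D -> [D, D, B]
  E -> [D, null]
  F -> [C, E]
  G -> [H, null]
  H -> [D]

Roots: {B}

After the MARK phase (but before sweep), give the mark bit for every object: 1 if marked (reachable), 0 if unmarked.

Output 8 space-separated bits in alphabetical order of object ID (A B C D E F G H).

Answer: 0 1 0 1 0 0 1 1

Derivation:
Roots: B
Mark B: refs=G, marked=B
Mark G: refs=H null, marked=B G
Mark H: refs=D, marked=B G H
Mark D: refs=D D B, marked=B D G H
Unmarked (collected): A C E F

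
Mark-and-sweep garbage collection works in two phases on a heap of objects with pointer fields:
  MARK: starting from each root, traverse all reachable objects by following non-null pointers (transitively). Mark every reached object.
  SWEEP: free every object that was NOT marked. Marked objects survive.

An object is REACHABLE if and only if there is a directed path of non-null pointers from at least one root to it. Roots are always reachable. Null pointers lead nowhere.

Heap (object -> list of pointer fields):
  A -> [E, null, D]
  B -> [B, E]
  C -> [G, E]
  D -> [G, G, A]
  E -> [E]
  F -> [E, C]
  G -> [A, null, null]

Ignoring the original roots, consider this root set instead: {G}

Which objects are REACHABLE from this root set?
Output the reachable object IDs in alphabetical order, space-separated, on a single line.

Roots: G
Mark G: refs=A null null, marked=G
Mark A: refs=E null D, marked=A G
Mark E: refs=E, marked=A E G
Mark D: refs=G G A, marked=A D E G
Unmarked (collected): B C F

Answer: A D E G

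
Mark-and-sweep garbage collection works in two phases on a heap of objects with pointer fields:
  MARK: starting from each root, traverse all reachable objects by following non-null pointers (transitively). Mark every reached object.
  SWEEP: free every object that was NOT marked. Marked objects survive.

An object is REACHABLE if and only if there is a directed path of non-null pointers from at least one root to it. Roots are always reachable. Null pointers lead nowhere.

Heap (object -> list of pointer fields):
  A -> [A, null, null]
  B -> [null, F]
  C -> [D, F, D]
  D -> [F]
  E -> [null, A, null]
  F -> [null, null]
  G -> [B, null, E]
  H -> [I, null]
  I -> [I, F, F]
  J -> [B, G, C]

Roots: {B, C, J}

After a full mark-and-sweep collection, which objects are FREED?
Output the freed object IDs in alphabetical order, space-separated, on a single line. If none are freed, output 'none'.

Answer: H I

Derivation:
Roots: B C J
Mark B: refs=null F, marked=B
Mark C: refs=D F D, marked=B C
Mark J: refs=B G C, marked=B C J
Mark F: refs=null null, marked=B C F J
Mark D: refs=F, marked=B C D F J
Mark G: refs=B null E, marked=B C D F G J
Mark E: refs=null A null, marked=B C D E F G J
Mark A: refs=A null null, marked=A B C D E F G J
Unmarked (collected): H I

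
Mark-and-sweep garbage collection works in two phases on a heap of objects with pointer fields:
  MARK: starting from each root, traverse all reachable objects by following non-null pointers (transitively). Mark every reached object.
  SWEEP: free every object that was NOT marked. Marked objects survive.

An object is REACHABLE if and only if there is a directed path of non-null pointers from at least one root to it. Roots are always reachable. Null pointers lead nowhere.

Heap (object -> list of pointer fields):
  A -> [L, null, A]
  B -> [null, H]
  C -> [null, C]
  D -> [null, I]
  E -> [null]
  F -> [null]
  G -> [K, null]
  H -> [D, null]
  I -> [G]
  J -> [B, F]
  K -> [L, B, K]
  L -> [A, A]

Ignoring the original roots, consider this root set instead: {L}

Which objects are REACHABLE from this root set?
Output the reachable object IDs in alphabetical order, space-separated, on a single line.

Answer: A L

Derivation:
Roots: L
Mark L: refs=A A, marked=L
Mark A: refs=L null A, marked=A L
Unmarked (collected): B C D E F G H I J K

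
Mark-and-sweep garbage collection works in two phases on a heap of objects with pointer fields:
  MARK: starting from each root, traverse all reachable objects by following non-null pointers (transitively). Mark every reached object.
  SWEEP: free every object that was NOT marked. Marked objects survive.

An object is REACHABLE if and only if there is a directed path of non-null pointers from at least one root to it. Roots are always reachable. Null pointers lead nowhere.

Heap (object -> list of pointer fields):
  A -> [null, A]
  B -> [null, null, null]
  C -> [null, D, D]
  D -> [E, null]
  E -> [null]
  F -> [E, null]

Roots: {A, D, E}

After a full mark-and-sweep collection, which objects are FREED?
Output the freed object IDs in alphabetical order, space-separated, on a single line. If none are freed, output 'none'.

Roots: A D E
Mark A: refs=null A, marked=A
Mark D: refs=E null, marked=A D
Mark E: refs=null, marked=A D E
Unmarked (collected): B C F

Answer: B C F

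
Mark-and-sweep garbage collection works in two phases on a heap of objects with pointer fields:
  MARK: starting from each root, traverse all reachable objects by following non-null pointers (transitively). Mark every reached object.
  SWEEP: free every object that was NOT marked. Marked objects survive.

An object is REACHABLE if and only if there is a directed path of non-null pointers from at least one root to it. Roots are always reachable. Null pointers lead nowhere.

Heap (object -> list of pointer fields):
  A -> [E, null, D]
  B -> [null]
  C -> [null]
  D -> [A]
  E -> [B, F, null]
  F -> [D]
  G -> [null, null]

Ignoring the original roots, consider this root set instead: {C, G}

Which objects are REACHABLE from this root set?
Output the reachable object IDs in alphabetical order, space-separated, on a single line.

Roots: C G
Mark C: refs=null, marked=C
Mark G: refs=null null, marked=C G
Unmarked (collected): A B D E F

Answer: C G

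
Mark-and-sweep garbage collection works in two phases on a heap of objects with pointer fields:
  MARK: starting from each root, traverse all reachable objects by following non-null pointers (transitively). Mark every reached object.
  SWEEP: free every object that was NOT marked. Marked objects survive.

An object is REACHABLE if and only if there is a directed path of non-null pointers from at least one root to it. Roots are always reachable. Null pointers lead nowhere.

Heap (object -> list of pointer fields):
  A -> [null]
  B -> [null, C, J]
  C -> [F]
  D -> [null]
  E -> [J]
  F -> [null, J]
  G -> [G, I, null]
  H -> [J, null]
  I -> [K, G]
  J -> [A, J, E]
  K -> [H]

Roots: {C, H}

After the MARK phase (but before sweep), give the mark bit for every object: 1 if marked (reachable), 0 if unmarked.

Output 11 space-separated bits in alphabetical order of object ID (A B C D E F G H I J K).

Roots: C H
Mark C: refs=F, marked=C
Mark H: refs=J null, marked=C H
Mark F: refs=null J, marked=C F H
Mark J: refs=A J E, marked=C F H J
Mark A: refs=null, marked=A C F H J
Mark E: refs=J, marked=A C E F H J
Unmarked (collected): B D G I K

Answer: 1 0 1 0 1 1 0 1 0 1 0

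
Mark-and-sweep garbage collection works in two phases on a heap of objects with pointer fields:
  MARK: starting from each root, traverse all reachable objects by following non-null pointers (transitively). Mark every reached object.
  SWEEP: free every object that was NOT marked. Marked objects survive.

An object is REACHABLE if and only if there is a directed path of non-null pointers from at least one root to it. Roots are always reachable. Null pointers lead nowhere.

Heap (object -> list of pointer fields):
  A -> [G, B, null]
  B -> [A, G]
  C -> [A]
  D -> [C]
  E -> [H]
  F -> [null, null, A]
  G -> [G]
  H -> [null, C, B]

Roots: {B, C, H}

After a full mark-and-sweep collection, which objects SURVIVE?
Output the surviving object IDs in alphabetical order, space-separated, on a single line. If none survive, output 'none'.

Answer: A B C G H

Derivation:
Roots: B C H
Mark B: refs=A G, marked=B
Mark C: refs=A, marked=B C
Mark H: refs=null C B, marked=B C H
Mark A: refs=G B null, marked=A B C H
Mark G: refs=G, marked=A B C G H
Unmarked (collected): D E F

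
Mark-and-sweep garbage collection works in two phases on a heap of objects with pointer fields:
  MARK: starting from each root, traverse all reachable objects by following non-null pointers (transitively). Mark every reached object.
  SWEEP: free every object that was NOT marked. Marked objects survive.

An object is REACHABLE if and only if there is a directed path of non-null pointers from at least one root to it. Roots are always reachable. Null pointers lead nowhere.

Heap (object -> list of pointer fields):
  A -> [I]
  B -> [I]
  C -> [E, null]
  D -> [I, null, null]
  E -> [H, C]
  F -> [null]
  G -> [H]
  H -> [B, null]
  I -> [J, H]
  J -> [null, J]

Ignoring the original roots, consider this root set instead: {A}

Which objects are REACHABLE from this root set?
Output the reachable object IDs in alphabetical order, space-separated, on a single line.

Roots: A
Mark A: refs=I, marked=A
Mark I: refs=J H, marked=A I
Mark J: refs=null J, marked=A I J
Mark H: refs=B null, marked=A H I J
Mark B: refs=I, marked=A B H I J
Unmarked (collected): C D E F G

Answer: A B H I J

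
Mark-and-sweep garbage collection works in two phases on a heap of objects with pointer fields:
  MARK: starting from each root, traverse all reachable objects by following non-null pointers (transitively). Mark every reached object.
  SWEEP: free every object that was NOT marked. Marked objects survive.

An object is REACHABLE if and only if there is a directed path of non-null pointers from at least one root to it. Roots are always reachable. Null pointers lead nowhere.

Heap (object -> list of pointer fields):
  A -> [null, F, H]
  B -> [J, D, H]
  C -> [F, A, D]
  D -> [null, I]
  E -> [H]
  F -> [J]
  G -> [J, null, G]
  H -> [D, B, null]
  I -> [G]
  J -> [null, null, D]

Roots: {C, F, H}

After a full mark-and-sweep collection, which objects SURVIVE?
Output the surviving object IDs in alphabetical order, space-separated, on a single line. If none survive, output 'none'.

Answer: A B C D F G H I J

Derivation:
Roots: C F H
Mark C: refs=F A D, marked=C
Mark F: refs=J, marked=C F
Mark H: refs=D B null, marked=C F H
Mark A: refs=null F H, marked=A C F H
Mark D: refs=null I, marked=A C D F H
Mark J: refs=null null D, marked=A C D F H J
Mark B: refs=J D H, marked=A B C D F H J
Mark I: refs=G, marked=A B C D F H I J
Mark G: refs=J null G, marked=A B C D F G H I J
Unmarked (collected): E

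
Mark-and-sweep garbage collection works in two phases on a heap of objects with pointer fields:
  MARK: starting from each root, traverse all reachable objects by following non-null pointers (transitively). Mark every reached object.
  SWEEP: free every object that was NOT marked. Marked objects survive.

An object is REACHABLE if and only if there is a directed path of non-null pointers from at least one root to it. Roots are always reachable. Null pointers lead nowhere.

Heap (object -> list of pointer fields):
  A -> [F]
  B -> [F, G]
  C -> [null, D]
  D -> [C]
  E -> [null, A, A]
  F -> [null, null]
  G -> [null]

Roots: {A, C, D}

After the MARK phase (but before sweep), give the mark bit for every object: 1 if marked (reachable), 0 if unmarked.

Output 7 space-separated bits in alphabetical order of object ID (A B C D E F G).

Roots: A C D
Mark A: refs=F, marked=A
Mark C: refs=null D, marked=A C
Mark D: refs=C, marked=A C D
Mark F: refs=null null, marked=A C D F
Unmarked (collected): B E G

Answer: 1 0 1 1 0 1 0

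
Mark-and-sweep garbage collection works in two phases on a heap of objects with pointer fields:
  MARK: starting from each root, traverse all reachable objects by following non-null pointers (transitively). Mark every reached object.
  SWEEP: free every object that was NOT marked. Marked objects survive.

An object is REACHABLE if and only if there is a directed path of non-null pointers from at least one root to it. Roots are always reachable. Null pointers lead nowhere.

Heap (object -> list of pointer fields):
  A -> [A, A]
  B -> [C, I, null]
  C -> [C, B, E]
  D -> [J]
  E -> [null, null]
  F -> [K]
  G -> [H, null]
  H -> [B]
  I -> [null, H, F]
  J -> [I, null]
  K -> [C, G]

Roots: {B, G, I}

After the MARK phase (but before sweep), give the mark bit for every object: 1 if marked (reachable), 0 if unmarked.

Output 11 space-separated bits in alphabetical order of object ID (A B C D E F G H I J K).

Roots: B G I
Mark B: refs=C I null, marked=B
Mark G: refs=H null, marked=B G
Mark I: refs=null H F, marked=B G I
Mark C: refs=C B E, marked=B C G I
Mark H: refs=B, marked=B C G H I
Mark F: refs=K, marked=B C F G H I
Mark E: refs=null null, marked=B C E F G H I
Mark K: refs=C G, marked=B C E F G H I K
Unmarked (collected): A D J

Answer: 0 1 1 0 1 1 1 1 1 0 1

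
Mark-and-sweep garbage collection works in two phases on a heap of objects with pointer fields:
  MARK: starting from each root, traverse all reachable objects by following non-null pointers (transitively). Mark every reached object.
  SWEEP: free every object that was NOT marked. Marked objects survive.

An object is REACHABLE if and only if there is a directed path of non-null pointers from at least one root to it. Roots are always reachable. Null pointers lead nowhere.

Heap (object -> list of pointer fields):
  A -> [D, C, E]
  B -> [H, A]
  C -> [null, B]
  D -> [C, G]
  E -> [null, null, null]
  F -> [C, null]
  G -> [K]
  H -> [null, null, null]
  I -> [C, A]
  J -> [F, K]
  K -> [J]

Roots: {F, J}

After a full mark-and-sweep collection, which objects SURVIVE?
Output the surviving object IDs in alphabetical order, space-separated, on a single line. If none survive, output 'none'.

Answer: A B C D E F G H J K

Derivation:
Roots: F J
Mark F: refs=C null, marked=F
Mark J: refs=F K, marked=F J
Mark C: refs=null B, marked=C F J
Mark K: refs=J, marked=C F J K
Mark B: refs=H A, marked=B C F J K
Mark H: refs=null null null, marked=B C F H J K
Mark A: refs=D C E, marked=A B C F H J K
Mark D: refs=C G, marked=A B C D F H J K
Mark E: refs=null null null, marked=A B C D E F H J K
Mark G: refs=K, marked=A B C D E F G H J K
Unmarked (collected): I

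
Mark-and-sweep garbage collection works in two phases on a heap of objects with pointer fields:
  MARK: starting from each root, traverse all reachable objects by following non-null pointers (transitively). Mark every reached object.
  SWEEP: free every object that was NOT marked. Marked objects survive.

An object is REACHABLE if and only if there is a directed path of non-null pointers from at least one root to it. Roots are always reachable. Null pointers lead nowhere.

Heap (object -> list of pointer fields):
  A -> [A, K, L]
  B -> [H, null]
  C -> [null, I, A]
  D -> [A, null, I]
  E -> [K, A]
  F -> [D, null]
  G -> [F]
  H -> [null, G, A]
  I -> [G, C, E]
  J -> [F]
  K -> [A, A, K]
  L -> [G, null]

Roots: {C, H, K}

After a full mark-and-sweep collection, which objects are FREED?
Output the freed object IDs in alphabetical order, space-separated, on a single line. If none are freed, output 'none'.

Answer: B J

Derivation:
Roots: C H K
Mark C: refs=null I A, marked=C
Mark H: refs=null G A, marked=C H
Mark K: refs=A A K, marked=C H K
Mark I: refs=G C E, marked=C H I K
Mark A: refs=A K L, marked=A C H I K
Mark G: refs=F, marked=A C G H I K
Mark E: refs=K A, marked=A C E G H I K
Mark L: refs=G null, marked=A C E G H I K L
Mark F: refs=D null, marked=A C E F G H I K L
Mark D: refs=A null I, marked=A C D E F G H I K L
Unmarked (collected): B J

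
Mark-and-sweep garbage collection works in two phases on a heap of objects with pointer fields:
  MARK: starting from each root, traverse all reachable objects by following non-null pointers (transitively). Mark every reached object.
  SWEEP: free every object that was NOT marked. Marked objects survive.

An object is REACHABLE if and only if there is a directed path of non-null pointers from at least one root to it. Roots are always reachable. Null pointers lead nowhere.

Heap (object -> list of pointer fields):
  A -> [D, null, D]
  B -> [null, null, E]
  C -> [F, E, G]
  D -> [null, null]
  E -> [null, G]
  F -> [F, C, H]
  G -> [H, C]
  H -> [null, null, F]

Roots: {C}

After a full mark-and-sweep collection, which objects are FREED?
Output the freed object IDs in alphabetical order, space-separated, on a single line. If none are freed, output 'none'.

Roots: C
Mark C: refs=F E G, marked=C
Mark F: refs=F C H, marked=C F
Mark E: refs=null G, marked=C E F
Mark G: refs=H C, marked=C E F G
Mark H: refs=null null F, marked=C E F G H
Unmarked (collected): A B D

Answer: A B D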